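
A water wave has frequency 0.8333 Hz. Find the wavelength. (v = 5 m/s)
λ = v/f = 6 m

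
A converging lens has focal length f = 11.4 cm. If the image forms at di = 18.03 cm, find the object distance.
1/do = 1/f − 1/di → do = 31 cm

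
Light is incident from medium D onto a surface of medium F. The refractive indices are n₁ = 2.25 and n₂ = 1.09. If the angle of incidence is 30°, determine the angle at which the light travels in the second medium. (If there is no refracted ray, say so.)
sin θ₂ = (n₁/n₂)·sin θ₁ = 1.032 > 1, so there is no refracted ray — the light undergoes total internal reflection.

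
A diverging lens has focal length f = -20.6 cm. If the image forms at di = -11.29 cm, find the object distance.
1/do = 1/f − 1/di → do = 24.98 cm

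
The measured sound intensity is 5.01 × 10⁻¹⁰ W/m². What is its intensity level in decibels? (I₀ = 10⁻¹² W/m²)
β = 10·log₁₀(I/I₀) = 27 dB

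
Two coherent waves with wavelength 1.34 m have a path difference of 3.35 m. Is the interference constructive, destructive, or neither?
destructive — path difference = 2.5λ, an odd multiple of λ/2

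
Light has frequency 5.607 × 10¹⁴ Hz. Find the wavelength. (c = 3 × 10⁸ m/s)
λ = c/f = 535 nm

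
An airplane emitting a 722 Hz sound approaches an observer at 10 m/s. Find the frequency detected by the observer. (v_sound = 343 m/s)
f_obs = f·v/(v − v_s) = 743.7 Hz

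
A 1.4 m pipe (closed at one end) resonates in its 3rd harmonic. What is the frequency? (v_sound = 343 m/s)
fₙ = nv/(4L) = 183.8 Hz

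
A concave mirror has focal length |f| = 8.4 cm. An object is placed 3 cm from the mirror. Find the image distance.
f = +8.4 cm (concave); 1/di = 1/f − 1/do → di = -4.667 cm (virtual image, behind mirror)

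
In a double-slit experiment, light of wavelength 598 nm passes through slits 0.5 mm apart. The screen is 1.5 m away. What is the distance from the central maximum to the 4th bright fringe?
y = mλL/d = 7.176 mm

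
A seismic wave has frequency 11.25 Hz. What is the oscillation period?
T = 1/f = 0.08889 s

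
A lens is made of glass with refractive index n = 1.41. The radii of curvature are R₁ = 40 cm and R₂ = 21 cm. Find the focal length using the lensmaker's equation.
1/f = (n − 1)(1/R₁ − 1/R₂) → f = -107.8 cm (diverging lens)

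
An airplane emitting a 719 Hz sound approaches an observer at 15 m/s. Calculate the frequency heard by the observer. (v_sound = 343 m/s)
f_obs = f·v/(v − v_s) = 751.9 Hz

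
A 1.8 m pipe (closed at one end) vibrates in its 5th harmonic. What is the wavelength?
λₙ = 4L/n = 1.44 m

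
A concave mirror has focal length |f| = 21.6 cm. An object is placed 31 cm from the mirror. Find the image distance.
f = +21.6 cm (concave); 1/di = 1/f − 1/do → di = 71.23 cm (real image, in front of mirror)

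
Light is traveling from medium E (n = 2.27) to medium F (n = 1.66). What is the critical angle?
θc = arcsin(n₂/n₁) = 46.99°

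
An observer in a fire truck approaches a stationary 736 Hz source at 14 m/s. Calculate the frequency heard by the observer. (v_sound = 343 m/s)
f_obs = f·(v + v_o)/v = 766 Hz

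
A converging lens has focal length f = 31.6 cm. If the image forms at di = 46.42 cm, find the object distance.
1/do = 1/f − 1/di → do = 98.98 cm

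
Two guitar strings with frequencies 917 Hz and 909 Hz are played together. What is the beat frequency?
8 Hz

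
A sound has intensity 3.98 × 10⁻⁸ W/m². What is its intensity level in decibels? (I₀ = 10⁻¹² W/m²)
β = 10·log₁₀(I/I₀) = 46 dB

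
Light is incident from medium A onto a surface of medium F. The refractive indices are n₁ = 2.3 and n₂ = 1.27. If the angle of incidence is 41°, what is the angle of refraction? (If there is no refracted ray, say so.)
sin θ₂ = (n₁/n₂)·sin θ₁ = 1.188 > 1, so there is no refracted ray — the light undergoes total internal reflection.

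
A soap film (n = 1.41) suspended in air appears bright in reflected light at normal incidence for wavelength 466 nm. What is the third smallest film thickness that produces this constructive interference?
2nt = (m − ½)λ with m = 3 → t = (m − ½)λ/(2n) = 413.1 nm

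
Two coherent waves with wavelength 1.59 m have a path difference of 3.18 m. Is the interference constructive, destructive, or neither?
constructive — path difference = 2λ, a whole number of wavelengths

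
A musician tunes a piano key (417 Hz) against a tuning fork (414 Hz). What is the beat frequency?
3 Hz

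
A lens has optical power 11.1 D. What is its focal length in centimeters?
f = 1/P = 9.009 cm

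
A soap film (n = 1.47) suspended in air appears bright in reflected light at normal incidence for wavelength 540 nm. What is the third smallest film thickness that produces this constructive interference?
2nt = (m − ½)λ with m = 3 → t = (m − ½)λ/(2n) = 459.2 nm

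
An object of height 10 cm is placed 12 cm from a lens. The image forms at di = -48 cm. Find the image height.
hi = (-di/do) × ho = 40 cm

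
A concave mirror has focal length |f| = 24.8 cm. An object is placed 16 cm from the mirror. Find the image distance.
f = +24.8 cm (concave); 1/di = 1/f − 1/do → di = -45.09 cm (virtual image, behind mirror)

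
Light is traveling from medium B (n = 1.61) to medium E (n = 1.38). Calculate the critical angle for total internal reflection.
θc = arcsin(n₂/n₁) = 59°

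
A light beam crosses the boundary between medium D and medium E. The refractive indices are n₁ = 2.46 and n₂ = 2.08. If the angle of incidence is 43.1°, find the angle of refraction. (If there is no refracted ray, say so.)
sin θ₂ = (n₁/n₂)·sin θ₁ = 0.8081 → θ₂ = 53.91°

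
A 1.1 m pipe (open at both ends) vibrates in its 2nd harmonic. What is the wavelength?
λₙ = 2L/n = 1.1 m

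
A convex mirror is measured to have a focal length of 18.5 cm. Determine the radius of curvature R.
R = 2|f| = 37 cm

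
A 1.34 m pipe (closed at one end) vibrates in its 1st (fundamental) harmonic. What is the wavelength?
λₙ = 4L/n = 5.36 m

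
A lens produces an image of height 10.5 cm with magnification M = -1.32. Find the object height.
ho = |hi|/|M| = 7.955 cm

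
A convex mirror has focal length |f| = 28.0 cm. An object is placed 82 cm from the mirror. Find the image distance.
f = −28.0 cm (convex); 1/di = 1/f − 1/do → di = -20.87 cm (virtual image, behind mirror)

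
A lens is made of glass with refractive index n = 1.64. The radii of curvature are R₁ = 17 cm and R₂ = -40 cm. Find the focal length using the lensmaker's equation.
1/f = (n − 1)(1/R₁ − 1/R₂) → f = 18.64 cm (converging lens)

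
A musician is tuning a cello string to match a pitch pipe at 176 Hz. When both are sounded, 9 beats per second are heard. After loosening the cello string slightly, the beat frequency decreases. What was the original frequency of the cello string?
185 Hz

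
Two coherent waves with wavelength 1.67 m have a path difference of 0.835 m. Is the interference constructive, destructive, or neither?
destructive — path difference = 0.5λ, an odd multiple of λ/2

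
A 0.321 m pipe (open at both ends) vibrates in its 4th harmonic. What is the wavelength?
λₙ = 2L/n = 0.1605 m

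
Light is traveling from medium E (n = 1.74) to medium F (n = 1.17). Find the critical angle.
θc = arcsin(n₂/n₁) = 42.25°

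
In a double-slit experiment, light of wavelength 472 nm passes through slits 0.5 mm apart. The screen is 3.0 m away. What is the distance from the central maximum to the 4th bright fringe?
y = mλL/d = 11.33 mm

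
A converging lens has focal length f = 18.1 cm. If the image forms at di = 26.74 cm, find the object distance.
1/do = 1/f − 1/di → do = 56.02 cm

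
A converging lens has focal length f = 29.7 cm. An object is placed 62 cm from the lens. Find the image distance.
1/di = 1/f − 1/do → di = 57.01 cm (real image)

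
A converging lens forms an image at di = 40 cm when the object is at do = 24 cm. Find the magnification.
M = −di/do = -1.667 (inverted image)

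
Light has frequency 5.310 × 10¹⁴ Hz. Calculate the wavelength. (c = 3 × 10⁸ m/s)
λ = c/f = 565 nm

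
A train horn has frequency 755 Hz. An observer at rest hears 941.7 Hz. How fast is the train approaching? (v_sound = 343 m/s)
v_s = v·(1 − f/f_obs) = 68 m/s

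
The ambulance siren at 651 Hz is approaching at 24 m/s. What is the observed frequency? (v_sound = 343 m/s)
f_obs = f·v/(v − v_s) = 700 Hz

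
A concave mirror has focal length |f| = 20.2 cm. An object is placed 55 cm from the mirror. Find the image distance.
f = +20.2 cm (concave); 1/di = 1/f − 1/do → di = 31.93 cm (real image, in front of mirror)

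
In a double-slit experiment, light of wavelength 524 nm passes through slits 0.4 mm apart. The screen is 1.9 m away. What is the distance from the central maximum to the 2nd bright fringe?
y = mλL/d = 4.978 mm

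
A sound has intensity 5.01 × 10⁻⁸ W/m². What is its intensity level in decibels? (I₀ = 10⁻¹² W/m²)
β = 10·log₁₀(I/I₀) = 47 dB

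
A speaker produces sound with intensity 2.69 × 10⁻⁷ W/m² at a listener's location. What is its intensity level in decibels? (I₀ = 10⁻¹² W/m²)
β = 10·log₁₀(I/I₀) = 54.3 dB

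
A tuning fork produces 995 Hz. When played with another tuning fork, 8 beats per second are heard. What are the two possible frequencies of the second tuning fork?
f₂ = 995 ± 8 Hz → 1003 Hz or 987 Hz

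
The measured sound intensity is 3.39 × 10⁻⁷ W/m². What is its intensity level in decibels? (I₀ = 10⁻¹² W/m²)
β = 10·log₁₀(I/I₀) = 55.3 dB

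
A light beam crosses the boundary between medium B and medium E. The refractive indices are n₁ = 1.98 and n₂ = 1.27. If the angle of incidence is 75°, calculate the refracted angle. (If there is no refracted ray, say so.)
sin θ₂ = (n₁/n₂)·sin θ₁ = 1.506 > 1, so there is no refracted ray — the light undergoes total internal reflection.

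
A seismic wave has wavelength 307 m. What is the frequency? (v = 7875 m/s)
f = v/λ = 25.65 Hz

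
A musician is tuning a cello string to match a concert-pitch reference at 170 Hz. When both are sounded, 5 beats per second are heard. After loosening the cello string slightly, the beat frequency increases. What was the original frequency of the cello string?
165 Hz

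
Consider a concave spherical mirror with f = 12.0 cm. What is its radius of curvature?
R = 2|f| = 24 cm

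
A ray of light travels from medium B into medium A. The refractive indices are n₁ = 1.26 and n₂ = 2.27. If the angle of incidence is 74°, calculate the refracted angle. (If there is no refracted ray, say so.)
sin θ₂ = (n₁/n₂)·sin θ₁ = 0.5336 → θ₂ = 32.25°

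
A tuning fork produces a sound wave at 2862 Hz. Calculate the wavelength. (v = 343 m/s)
λ = v/f = 0.1198 m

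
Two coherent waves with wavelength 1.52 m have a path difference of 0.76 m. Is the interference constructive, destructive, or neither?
destructive — path difference = 0.5λ, an odd multiple of λ/2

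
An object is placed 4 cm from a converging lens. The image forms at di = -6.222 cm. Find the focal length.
1/f = 1/do + 1/di → f = 11.2 cm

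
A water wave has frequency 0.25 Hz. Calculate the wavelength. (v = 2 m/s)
λ = v/f = 8 m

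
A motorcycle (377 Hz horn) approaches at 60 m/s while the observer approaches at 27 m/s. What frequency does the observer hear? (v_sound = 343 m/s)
f_obs = f·(v + v_o)/(v − v_s) = 492.9 Hz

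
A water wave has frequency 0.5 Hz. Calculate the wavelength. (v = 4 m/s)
λ = v/f = 8 m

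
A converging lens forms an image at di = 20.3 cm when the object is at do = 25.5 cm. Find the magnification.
M = −di/do = -0.7961 (inverted image)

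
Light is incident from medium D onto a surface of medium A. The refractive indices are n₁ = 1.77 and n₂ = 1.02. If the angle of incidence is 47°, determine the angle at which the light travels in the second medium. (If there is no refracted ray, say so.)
sin θ₂ = (n₁/n₂)·sin θ₁ = 1.269 > 1, so there is no refracted ray — the light undergoes total internal reflection.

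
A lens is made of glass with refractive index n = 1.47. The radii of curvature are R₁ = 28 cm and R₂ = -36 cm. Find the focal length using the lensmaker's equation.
1/f = (n − 1)(1/R₁ − 1/R₂) → f = 33.51 cm (converging lens)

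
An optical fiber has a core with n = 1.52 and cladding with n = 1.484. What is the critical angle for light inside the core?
θc = arcsin(n_cladding/n_core) = 77.51°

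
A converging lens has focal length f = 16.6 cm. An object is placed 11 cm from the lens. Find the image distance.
1/di = 1/f − 1/do → di = -32.61 cm (virtual image)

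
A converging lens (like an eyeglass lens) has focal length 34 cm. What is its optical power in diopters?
P = 1/f = 2.941 D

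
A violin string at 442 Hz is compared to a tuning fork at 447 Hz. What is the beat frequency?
5 Hz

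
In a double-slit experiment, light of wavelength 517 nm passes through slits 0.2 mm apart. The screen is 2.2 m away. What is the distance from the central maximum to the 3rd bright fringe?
y = mλL/d = 17.06 mm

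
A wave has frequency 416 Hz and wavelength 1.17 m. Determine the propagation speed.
v = fλ = 486.7 m/s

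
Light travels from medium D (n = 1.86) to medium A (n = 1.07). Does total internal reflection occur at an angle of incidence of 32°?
θc = arcsin(n₂/n₁) = 35.12°; 32° < θc, so no — the ray refracts.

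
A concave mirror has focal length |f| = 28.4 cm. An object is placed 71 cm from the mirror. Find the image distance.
f = +28.4 cm (concave); 1/di = 1/f − 1/do → di = 47.33 cm (real image, in front of mirror)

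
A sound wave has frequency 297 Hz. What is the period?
T = 1/f = 0.003367 s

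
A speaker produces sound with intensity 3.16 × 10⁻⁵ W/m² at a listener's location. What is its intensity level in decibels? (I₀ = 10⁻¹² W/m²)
β = 10·log₁₀(I/I₀) = 75 dB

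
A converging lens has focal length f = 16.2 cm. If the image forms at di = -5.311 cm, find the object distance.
1/do = 1/f − 1/di → do = 4 cm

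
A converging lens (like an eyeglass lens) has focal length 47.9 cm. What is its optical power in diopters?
P = 1/f = 2.088 D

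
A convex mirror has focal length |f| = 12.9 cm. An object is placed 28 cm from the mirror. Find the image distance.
f = −12.9 cm (convex); 1/di = 1/f − 1/do → di = -8.831 cm (virtual image, behind mirror)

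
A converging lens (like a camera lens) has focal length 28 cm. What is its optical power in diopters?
P = 1/f = 3.571 D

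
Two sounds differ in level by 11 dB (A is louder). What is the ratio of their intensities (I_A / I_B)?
I_A/I_B = 10^(Δβ/10) = 12.59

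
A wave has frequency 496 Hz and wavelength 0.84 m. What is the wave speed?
v = fλ = 416.6 m/s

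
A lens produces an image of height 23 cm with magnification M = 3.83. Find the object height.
ho = |hi|/|M| = 6.005 cm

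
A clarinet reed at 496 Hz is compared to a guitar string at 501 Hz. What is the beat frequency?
5 Hz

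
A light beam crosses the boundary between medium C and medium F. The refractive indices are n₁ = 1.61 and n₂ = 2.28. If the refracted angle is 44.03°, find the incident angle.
sin θ₁ = (n₂/n₁)·sin θ₂ → θ₁ = 79.83°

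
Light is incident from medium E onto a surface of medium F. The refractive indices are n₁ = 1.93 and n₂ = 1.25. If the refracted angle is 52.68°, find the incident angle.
sin θ₁ = (n₂/n₁)·sin θ₂ → θ₁ = 31°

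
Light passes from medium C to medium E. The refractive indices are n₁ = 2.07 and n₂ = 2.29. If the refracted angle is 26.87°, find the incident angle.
sin θ₁ = (n₂/n₁)·sin θ₂ → θ₁ = 30°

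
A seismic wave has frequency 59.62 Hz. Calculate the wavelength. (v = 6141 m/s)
λ = v/f = 103 m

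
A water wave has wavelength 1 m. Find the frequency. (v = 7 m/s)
f = v/λ = 7 Hz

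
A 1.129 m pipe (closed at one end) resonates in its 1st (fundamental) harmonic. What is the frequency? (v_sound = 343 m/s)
fₙ = nv/(4L) = 75.95 Hz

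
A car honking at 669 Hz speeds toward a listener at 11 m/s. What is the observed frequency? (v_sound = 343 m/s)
f_obs = f·v/(v − v_s) = 691.2 Hz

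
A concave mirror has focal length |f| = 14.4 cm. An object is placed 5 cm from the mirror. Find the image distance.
f = +14.4 cm (concave); 1/di = 1/f − 1/do → di = -7.66 cm (virtual image, behind mirror)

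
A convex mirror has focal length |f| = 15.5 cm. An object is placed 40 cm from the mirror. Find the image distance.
f = −15.5 cm (convex); 1/di = 1/f − 1/do → di = -11.17 cm (virtual image, behind mirror)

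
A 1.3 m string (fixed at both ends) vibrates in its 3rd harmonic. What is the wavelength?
λₙ = 2L/n = 0.8667 m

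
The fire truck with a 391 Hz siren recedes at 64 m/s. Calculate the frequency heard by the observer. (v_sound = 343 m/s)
f_obs = f·v/(v + v_s) = 329.5 Hz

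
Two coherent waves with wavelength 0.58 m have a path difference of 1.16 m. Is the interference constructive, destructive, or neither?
constructive — path difference = 2λ, a whole number of wavelengths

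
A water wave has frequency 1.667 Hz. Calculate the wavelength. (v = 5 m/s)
λ = v/f = 2.999 m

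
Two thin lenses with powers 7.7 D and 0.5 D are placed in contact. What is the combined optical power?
P_total = P₁ + P₂ = 8.2 D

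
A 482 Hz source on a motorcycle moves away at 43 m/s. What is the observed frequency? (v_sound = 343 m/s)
f_obs = f·v/(v + v_s) = 428.3 Hz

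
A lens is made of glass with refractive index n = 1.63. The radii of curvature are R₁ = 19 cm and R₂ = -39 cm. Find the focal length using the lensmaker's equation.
1/f = (n − 1)(1/R₁ − 1/R₂) → f = 20.28 cm (converging lens)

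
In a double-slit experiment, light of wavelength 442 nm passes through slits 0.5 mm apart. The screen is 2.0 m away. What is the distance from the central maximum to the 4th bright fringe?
y = mλL/d = 7.072 mm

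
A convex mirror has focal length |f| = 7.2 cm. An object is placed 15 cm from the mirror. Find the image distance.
f = −7.2 cm (convex); 1/di = 1/f − 1/do → di = -4.865 cm (virtual image, behind mirror)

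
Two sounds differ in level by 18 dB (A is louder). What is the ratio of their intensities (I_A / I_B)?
I_A/I_B = 10^(Δβ/10) = 63.1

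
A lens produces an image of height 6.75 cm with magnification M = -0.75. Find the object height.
ho = |hi|/|M| = 9 cm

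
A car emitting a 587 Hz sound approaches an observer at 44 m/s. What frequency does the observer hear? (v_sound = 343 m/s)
f_obs = f·v/(v − v_s) = 673.4 Hz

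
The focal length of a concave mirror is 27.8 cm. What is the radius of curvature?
R = 2|f| = 55.6 cm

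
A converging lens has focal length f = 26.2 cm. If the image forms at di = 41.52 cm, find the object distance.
1/do = 1/f − 1/di → do = 71.01 cm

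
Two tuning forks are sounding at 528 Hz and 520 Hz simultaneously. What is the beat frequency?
8 Hz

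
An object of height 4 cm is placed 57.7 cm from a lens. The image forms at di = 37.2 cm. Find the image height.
hi = (-di/do) × ho = -2.579 cm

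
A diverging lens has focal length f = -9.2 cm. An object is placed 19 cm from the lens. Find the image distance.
1/di = 1/f − 1/do → di = -6.199 cm (virtual image)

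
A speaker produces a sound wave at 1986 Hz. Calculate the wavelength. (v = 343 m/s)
λ = v/f = 0.1727 m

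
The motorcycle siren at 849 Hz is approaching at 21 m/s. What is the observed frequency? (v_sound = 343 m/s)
f_obs = f·v/(v − v_s) = 904.4 Hz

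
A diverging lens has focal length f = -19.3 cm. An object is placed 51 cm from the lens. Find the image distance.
1/di = 1/f − 1/do → di = -14 cm (virtual image)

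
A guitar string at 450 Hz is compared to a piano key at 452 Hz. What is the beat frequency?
2 Hz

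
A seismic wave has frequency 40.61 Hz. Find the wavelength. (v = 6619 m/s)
λ = v/f = 163 m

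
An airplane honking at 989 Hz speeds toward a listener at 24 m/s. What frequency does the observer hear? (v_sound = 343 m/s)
f_obs = f·v/(v − v_s) = 1063 Hz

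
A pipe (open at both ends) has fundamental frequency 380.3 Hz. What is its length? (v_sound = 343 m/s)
L = v/(2f₁) = 0.451 m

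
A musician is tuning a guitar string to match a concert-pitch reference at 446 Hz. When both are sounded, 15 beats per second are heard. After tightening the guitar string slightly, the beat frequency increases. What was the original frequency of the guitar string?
461 Hz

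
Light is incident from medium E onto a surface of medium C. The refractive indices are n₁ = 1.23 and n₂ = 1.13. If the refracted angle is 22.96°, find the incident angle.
sin θ₁ = (n₂/n₁)·sin θ₂ → θ₁ = 21°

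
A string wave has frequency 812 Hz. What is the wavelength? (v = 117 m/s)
λ = v/f = 0.1441 m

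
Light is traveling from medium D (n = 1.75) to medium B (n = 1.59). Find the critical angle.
θc = arcsin(n₂/n₁) = 65.31°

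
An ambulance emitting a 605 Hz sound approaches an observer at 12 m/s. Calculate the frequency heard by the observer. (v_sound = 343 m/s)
f_obs = f·v/(v − v_s) = 626.9 Hz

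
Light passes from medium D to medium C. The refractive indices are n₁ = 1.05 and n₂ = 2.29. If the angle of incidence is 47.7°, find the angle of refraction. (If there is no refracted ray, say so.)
sin θ₂ = (n₁/n₂)·sin θ₁ = 0.3391 → θ₂ = 19.82°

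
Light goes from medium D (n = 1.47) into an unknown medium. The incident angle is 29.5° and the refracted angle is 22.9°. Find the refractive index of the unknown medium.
n₂ = n₁·sin θ₁ / sin θ₂ = 1.86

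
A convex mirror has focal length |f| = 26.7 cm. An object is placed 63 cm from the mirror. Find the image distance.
f = −26.7 cm (convex); 1/di = 1/f − 1/do → di = -18.75 cm (virtual image, behind mirror)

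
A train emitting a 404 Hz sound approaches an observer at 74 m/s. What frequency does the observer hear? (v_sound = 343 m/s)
f_obs = f·v/(v − v_s) = 515.1 Hz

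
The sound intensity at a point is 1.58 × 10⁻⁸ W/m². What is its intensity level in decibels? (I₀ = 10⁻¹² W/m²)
β = 10·log₁₀(I/I₀) = 41.99 dB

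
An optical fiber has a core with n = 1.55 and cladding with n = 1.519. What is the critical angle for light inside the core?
θc = arcsin(n_cladding/n_core) = 78.52°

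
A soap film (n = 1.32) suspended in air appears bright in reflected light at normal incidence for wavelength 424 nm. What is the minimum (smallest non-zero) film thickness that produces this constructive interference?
2nt = (m − ½)λ with m = 1 → t = (m − ½)λ/(2n) = 80.3 nm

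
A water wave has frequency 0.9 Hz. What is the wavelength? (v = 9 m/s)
λ = v/f = 10 m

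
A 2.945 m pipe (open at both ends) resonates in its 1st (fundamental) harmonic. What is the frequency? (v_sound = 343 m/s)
fₙ = nv/(2L) = 58.23 Hz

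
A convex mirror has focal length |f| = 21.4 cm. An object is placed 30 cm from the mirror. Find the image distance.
f = −21.4 cm (convex); 1/di = 1/f − 1/do → di = -12.49 cm (virtual image, behind mirror)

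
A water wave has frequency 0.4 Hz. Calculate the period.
T = 1/f = 2.5 s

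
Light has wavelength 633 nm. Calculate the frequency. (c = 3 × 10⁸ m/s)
f = c/λ = 4.739 × 10¹⁴ Hz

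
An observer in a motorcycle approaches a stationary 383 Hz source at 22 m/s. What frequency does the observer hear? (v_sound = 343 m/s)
f_obs = f·(v + v_o)/v = 407.6 Hz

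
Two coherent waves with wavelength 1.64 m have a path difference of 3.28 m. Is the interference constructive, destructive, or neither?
constructive — path difference = 2λ, a whole number of wavelengths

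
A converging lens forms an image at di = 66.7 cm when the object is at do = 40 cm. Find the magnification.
M = −di/do = -1.667 (inverted image)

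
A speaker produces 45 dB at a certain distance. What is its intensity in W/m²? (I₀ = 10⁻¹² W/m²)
I = I₀·10^(β/10) = 3.16 × 10⁻⁸ W/m²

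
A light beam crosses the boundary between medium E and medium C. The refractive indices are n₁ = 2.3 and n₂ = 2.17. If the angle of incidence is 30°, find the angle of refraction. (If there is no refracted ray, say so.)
sin θ₂ = (n₁/n₂)·sin θ₁ = 0.53 → θ₂ = 32°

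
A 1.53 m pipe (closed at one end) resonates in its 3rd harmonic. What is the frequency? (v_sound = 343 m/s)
fₙ = nv/(4L) = 168.1 Hz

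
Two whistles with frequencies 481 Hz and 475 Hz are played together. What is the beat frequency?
6 Hz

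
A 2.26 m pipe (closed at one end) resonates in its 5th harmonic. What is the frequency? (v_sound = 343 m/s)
fₙ = nv/(4L) = 189.7 Hz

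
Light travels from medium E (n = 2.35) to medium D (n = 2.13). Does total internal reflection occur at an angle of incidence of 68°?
θc = arcsin(n₂/n₁) = 65.01°; 68° > θc, so yes — total internal reflection.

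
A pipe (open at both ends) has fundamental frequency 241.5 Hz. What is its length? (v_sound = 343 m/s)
L = v/(2f₁) = 0.7101 m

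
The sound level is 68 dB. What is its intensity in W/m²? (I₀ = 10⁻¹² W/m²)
I = I₀·10^(β/10) = 6.31 × 10⁻⁶ W/m²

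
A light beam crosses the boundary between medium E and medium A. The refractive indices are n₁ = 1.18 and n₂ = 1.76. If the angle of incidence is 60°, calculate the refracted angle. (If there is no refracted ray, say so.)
sin θ₂ = (n₁/n₂)·sin θ₁ = 0.5806 → θ₂ = 35.49°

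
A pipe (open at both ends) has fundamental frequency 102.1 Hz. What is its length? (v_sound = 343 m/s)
L = v/(2f₁) = 1.68 m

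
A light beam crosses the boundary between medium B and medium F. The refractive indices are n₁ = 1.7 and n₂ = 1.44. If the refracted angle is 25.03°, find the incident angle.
sin θ₁ = (n₂/n₁)·sin θ₂ → θ₁ = 21°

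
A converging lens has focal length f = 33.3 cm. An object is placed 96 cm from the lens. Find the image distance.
1/di = 1/f − 1/do → di = 50.99 cm (real image)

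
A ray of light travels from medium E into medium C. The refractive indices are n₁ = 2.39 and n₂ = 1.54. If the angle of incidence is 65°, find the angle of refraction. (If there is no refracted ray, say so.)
sin θ₂ = (n₁/n₂)·sin θ₁ = 1.407 > 1, so there is no refracted ray — the light undergoes total internal reflection.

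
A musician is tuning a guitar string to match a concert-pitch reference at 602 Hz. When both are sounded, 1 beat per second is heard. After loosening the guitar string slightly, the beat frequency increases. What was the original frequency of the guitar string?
601 Hz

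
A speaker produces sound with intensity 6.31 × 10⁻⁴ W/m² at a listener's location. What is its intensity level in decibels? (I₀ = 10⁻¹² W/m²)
β = 10·log₁₀(I/I₀) = 88 dB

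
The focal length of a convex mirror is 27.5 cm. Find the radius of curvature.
R = 2|f| = 55 cm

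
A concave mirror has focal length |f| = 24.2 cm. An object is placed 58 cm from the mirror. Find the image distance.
f = +24.2 cm (concave); 1/di = 1/f − 1/do → di = 41.53 cm (real image, in front of mirror)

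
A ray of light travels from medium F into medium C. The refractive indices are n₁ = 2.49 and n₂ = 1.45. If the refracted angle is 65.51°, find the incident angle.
sin θ₁ = (n₂/n₁)·sin θ₂ → θ₁ = 32°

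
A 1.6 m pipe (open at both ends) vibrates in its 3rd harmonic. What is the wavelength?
λₙ = 2L/n = 1.067 m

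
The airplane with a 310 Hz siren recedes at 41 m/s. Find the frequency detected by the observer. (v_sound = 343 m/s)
f_obs = f·v/(v + v_s) = 276.9 Hz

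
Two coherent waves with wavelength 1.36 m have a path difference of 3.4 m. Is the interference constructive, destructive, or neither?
destructive — path difference = 2.5λ, an odd multiple of λ/2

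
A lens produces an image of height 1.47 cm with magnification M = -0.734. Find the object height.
ho = |hi|/|M| = 2.003 cm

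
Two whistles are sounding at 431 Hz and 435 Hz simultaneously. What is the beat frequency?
4 Hz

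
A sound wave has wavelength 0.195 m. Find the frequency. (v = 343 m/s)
f = v/λ = 1759 Hz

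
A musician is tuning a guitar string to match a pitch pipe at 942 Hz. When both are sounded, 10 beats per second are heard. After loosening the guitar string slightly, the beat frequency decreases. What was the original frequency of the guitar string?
952 Hz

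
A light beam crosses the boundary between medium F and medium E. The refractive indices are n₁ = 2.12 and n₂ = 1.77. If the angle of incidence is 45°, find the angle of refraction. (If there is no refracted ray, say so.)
sin θ₂ = (n₁/n₂)·sin θ₁ = 0.8469 → θ₂ = 57.88°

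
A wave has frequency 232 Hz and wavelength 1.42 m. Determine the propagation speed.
v = fλ = 329.4 m/s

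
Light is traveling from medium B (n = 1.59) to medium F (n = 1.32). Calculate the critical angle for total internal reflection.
θc = arcsin(n₂/n₁) = 56.12°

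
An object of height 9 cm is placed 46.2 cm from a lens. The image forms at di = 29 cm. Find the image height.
hi = (-di/do) × ho = -5.649 cm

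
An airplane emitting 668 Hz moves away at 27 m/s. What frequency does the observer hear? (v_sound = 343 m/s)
f_obs = f·v/(v + v_s) = 619.3 Hz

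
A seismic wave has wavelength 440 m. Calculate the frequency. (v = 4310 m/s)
f = v/λ = 9.795 Hz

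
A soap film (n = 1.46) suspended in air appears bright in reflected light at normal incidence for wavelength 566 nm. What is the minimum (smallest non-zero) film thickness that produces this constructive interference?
2nt = (m − ½)λ with m = 1 → t = (m − ½)λ/(2n) = 96.92 nm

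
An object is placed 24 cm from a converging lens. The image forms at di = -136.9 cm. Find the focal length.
1/f = 1/do + 1/di → f = 29.1 cm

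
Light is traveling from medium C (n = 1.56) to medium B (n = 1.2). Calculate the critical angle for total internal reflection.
θc = arcsin(n₂/n₁) = 50.28°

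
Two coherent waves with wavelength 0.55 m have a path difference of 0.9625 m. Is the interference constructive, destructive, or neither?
neither (partial) — path difference = 1.75λ, neither a whole number of wavelengths nor an odd multiple of λ/2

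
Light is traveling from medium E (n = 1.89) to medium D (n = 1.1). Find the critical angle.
θc = arcsin(n₂/n₁) = 35.59°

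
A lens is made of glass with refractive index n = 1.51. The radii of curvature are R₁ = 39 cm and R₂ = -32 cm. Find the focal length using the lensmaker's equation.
1/f = (n − 1)(1/R₁ − 1/R₂) → f = 34.47 cm (converging lens)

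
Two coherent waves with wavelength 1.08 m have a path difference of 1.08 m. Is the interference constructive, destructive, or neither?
constructive — path difference = 1λ, a whole number of wavelengths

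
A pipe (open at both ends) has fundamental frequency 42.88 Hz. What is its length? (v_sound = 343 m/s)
L = v/(2f₁) = 4 m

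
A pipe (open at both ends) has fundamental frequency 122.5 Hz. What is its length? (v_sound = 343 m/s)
L = v/(2f₁) = 1.4 m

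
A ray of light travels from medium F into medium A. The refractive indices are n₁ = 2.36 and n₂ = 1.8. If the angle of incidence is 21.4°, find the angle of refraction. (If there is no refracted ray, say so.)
sin θ₂ = (n₁/n₂)·sin θ₁ = 0.4784 → θ₂ = 28.58°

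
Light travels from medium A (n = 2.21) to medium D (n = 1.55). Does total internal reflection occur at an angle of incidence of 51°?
θc = arcsin(n₂/n₁) = 44.54°; 51° > θc, so yes — total internal reflection.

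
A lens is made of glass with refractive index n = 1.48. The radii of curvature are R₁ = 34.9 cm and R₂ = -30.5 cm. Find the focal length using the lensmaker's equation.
1/f = (n − 1)(1/R₁ − 1/R₂) → f = 33.91 cm (converging lens)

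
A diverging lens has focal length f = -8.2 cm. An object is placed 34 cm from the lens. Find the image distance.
1/di = 1/f − 1/do → di = -6.607 cm (virtual image)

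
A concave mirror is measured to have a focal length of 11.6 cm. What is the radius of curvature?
R = 2|f| = 23.2 cm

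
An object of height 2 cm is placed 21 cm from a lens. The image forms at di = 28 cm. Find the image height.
hi = (-di/do) × ho = -2.667 cm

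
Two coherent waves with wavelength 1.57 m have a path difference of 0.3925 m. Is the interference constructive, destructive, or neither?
neither (partial) — path difference = 0.25λ, neither a whole number of wavelengths nor an odd multiple of λ/2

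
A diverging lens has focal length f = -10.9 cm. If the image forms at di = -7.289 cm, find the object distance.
1/do = 1/f − 1/di → do = 22 cm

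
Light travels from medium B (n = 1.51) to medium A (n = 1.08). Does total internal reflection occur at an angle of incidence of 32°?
θc = arcsin(n₂/n₁) = 45.66°; 32° < θc, so no — the ray refracts.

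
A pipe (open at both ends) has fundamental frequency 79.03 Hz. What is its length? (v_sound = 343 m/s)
L = v/(2f₁) = 2.17 m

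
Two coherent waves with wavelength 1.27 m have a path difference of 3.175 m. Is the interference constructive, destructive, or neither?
destructive — path difference = 2.5λ, an odd multiple of λ/2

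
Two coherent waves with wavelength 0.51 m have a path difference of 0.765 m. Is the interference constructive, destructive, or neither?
destructive — path difference = 1.5λ, an odd multiple of λ/2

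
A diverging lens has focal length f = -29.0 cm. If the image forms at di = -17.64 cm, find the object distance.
1/do = 1/f − 1/di → do = 45.03 cm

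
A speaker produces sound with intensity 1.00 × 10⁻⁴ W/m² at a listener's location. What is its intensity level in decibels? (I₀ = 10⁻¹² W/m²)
β = 10·log₁₀(I/I₀) = 80 dB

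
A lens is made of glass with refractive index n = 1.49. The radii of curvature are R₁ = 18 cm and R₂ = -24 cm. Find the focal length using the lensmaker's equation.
1/f = (n − 1)(1/R₁ − 1/R₂) → f = 20.99 cm (converging lens)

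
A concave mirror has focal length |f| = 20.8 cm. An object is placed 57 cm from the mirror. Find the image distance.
f = +20.8 cm (concave); 1/di = 1/f − 1/do → di = 32.75 cm (real image, in front of mirror)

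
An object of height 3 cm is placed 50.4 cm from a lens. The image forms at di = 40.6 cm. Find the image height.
hi = (-di/do) × ho = -2.417 cm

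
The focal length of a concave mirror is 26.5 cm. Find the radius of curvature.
R = 2|f| = 53 cm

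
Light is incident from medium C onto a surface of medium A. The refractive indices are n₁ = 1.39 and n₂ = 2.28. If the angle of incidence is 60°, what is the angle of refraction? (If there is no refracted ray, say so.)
sin θ₂ = (n₁/n₂)·sin θ₁ = 0.528 → θ₂ = 31.87°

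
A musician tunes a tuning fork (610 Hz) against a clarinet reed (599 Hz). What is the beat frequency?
11 Hz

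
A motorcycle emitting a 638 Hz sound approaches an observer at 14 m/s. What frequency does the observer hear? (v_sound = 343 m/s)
f_obs = f·v/(v − v_s) = 665.1 Hz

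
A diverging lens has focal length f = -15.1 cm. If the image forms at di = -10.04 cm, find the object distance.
1/do = 1/f − 1/di → do = 29.96 cm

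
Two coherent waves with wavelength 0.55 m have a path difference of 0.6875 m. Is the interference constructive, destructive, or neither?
neither (partial) — path difference = 1.25λ, neither a whole number of wavelengths nor an odd multiple of λ/2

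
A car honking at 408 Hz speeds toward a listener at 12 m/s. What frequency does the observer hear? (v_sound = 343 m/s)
f_obs = f·v/(v − v_s) = 422.8 Hz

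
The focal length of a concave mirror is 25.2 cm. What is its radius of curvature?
R = 2|f| = 50.4 cm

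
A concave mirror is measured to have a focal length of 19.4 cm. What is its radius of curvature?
R = 2|f| = 38.8 cm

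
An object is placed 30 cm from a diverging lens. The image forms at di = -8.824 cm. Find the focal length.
1/f = 1/do + 1/di → f = -12.5 cm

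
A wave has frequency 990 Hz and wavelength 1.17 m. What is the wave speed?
v = fλ = 1158 m/s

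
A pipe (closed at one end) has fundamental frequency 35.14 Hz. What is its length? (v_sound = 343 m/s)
L = v/(4f₁) = 2.44 m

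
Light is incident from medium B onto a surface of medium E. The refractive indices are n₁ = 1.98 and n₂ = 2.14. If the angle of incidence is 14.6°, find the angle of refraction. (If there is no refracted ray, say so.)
sin θ₂ = (n₁/n₂)·sin θ₁ = 0.2332 → θ₂ = 13.49°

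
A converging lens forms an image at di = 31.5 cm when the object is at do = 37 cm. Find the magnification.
M = −di/do = -0.8514 (inverted image)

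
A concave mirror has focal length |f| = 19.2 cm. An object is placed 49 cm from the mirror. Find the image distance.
f = +19.2 cm (concave); 1/di = 1/f − 1/do → di = 31.57 cm (real image, in front of mirror)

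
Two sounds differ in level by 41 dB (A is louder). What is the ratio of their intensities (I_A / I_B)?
I_A/I_B = 10^(Δβ/10) = 12590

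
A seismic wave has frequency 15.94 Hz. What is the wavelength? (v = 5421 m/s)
λ = v/f = 340.1 m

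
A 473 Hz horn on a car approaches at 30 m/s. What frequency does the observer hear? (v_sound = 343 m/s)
f_obs = f·v/(v − v_s) = 518.3 Hz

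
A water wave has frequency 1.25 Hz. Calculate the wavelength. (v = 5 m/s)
λ = v/f = 4 m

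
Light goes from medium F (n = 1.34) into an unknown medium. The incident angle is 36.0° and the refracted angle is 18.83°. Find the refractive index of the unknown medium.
n₂ = n₁·sin θ₁ / sin θ₂ = 2.44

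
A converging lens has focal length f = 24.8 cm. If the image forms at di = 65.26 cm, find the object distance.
1/do = 1/f − 1/di → do = 40 cm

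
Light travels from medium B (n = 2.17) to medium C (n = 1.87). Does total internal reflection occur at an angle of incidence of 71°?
θc = arcsin(n₂/n₁) = 59.51°; 71° > θc, so yes — total internal reflection.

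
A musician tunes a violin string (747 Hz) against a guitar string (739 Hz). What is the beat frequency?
8 Hz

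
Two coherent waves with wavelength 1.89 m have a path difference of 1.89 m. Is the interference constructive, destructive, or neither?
constructive — path difference = 1λ, a whole number of wavelengths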